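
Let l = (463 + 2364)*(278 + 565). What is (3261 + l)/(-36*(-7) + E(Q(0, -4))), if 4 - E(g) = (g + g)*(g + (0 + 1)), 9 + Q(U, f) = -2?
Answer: 132579/2 ≈ 66290.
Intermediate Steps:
Q(U, f) = -11 (Q(U, f) = -9 - 2 = -11)
E(g) = 4 - 2*g*(1 + g) (E(g) = 4 - (g + g)*(g + (0 + 1)) = 4 - 2*g*(g + 1) = 4 - 2*g*(1 + g))
l = 2383161 (l = 2827*843 = 2383161)
(3261 + l)/(-36*(-7) + E(Q(0, -4))) = (3261 + 2383161)/(-36*(-7) + (4 - 2*(-11) - 2*(-11)²)) = 2386422/(252 + (4 + 22 - 2*121)) = 2386422/(252 + (4 + 22 - 242)) = 2386422/(252 - 216) = 2386422/36 = 2386422*(1/36) = 132579/2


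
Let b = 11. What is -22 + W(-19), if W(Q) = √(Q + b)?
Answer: -22 + 2*I*√2 ≈ -22.0 + 2.8284*I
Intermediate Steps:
W(Q) = √(11 + Q) (W(Q) = √(Q + 11) = √(11 + Q))
-22 + W(-19) = -22 + √(11 - 19) = -22 + √(-8) = -22 + 2*I*√2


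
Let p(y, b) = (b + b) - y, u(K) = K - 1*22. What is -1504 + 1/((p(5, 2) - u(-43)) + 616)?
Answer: -1022719/680 ≈ -1504.0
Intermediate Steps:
u(K) = -22 + K (u(K) = K - 22 = -22 + K)
p(y, b) = -y + 2*b (p(y, b) = 2*b - y = -y + 2*b)
-1504 + 1/((p(5, 2) - u(-43)) + 616) = -1504 + 1/(((-1*5 + 2*2) - (-22 - 43)) + 616) = -1504 + 1/(((-5 + 4) - 1*(-65)) + 616) = -1504 + 1/((-1 + 65) + 616) = -1504 + 1/(64 + 616) = -1504 + 1/680 = -1022719/680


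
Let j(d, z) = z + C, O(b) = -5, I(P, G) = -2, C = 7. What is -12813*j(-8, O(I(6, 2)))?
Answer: -25626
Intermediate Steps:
j(d, z) = 7 + z (j(d, z) = z + 7 = 7 + z)
-12813*j(-8, O(I(6, 2))) = -12813*(7 - 5) = -12813*2 = -25626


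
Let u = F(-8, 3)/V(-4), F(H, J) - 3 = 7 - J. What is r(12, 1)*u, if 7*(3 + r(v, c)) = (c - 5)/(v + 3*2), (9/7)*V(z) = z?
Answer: 191/28 ≈ 6.8214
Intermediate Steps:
V(z) = 7*z/9
r(v, c) = -3 + (-5 + c)/(7*(6 + v)) (r(v, c) = -3 + ((c - 5)/(v + 3*2))/7 = -3 + ((-5 + c)/(v + 6))/7 = -3 + ((-5 + c)/(6 + v))/7 = -3 + (-5 + c)/(7*(6 + v)))
F(H, J) = 10 - J (F(H, J) = 3 + (7 - J) = 10 - J)
u = -9/4 (u = (10 - 1*3)/(((7/9)*(-4))) = (10 - 3)/(-28/9) = 7*(-9/28) = -9/4 ≈ -2.2500)
r(12, 1)*u = ((-131 + 1 - 21*12)/(7*(6 + 12)))*(-9/4) = ((1/7)*(-131 + 1 - 252)/18)*(-9/4) = ((1/7)*(1/18)*(-382))*(-9/4) = -191/63*(-9/4) = 191/28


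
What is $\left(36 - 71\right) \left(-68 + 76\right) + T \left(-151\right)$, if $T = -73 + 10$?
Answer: $9233$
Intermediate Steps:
$T = -63$
$\left(36 - 71\right) \left(-68 + 76\right) + T \left(-151\right) = \left(36 - 71\right) \left(-68 + 76\right) - -9513 = \left(-35\right) 8 + 9513 = -280 + 9513 = 9233$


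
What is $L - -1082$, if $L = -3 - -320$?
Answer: $1399$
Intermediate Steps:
$L = 317$ ($L = -3 + 320 = 317$)
$L - -1082 = 317 - -1082 = 317 + 1082 = 1399$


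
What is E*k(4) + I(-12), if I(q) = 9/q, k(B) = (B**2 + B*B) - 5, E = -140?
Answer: -15123/4 ≈ -3780.8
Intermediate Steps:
k(B) = -5 + 2*B**2 (k(B) = (B**2 + B**2) - 5 = 2*B**2 - 5 = -5 + 2*B**2)
E*k(4) + I(-12) = -140*(-5 + 2*4**2) + 9/(-12) = -140*(-5 + 2*16) + 9*(-1/12) = -140*(-5 + 32) - 3/4 = -140*27 - 3/4 = -3780 - 3/4 = -15123/4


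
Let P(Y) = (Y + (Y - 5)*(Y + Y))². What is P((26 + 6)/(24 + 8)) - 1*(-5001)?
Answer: 5050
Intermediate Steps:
P(Y) = (Y + 2*Y*(-5 + Y))² (P(Y) = (Y + (-5 + Y)*(2*Y))² = (Y + 2*Y*(-5 + Y))²)
P((26 + 6)/(24 + 8)) - 1*(-5001) = ((26 + 6)/(24 + 8))²*(-9 + 2*((26 + 6)/(24 + 8)))² - 1*(-5001) = (32/32)²*(-9 + 2*(32/32))² + 5001 = (32*(1/32))²*(-9 + 2*(32*(1/32)))² + 5001 = 1²*(-9 + 2*1)² + 5001 = 1*(-9 + 2)² + 5001 = 1*(-7)² + 5001 = 1*49 + 5001 = 49 + 5001 = 5050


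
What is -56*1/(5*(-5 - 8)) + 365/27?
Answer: 25237/1755 ≈ 14.380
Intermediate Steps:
-56*1/(5*(-5 - 8)) + 365/27 = -56/((-13*5)) + 365*(1/27) = -56/(-65) + 365/27 = -56*(-1/65) + 365/27 = 56/65 + 365/27 = 25237/1755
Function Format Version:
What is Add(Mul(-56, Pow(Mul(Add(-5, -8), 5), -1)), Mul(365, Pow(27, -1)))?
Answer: Rational(25237, 1755) ≈ 14.380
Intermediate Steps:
Add(Mul(-56, Pow(Mul(Add(-5, -8), 5), -1)), Mul(365, Pow(27, -1))) = Add(Mul(-56, Pow(Mul(-13, 5), -1)), Mul(365, Rational(1, 27))) = Add(Mul(-56, Pow(-65, -1)), Rational(365, 27)) = Add(Mul(-56, Rational(-1, 65)), Rational(365, 27)) = Add(Rational(56, 65), Rational(365, 27)) = Rational(25237, 1755)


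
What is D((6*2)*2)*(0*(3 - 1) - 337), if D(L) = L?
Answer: -8088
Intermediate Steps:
D((6*2)*2)*(0*(3 - 1) - 337) = ((6*2)*2)*(0*(3 - 1) - 337) = (12*2)*(0*2 - 337) = 24*(0 - 337) = 24*(-337) = -8088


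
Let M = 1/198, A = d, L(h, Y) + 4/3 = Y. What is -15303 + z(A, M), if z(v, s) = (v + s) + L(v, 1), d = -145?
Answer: -3058769/198 ≈ -15448.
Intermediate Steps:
L(h, Y) = -4/3 + Y
A = -145
M = 1/198 ≈ 0.0050505
z(v, s) = -⅓ + s + v (z(v, s) = (v + s) + (-4/3 + 1) = (s + v) - ⅓ = -⅓ + s + v)
-15303 + z(A, M) = -15303 + (-⅓ + 1/198 - 145) = -15303 - 28775/198 = -3058769/198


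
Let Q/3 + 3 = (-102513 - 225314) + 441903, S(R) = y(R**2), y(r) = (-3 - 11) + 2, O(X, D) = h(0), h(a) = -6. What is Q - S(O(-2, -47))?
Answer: 342231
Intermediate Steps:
O(X, D) = -6
y(r) = -12 (y(r) = -14 + 2 = -12)
S(R) = -12
Q = 342219 (Q = -9 + 3*((-102513 - 225314) + 441903) = -9 + 3*(-327827 + 441903) = -9 + 3*114076 = -9 + 342228 = 342219)
Q - S(O(-2, -47)) = 342219 - 1*(-12) = 342219 + 12 = 342231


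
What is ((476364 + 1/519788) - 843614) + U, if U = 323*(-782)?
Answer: -322183314767/519788 ≈ -6.1984e+5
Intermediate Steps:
U = -252586
((476364 + 1/519788) - 843614) + U = ((476364 + 1/519788) - 843614) - 252586 = (247608290833/519788 - 843614) - 252586 = -190892142999/519788 - 252586 = -322183314767/519788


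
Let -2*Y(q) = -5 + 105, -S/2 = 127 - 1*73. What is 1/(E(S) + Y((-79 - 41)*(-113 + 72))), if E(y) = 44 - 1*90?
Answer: -1/96 ≈ -0.010417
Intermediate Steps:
S = -108 (S = -2*(127 - 1*73) = -2*(127 - 73) = -2*54 = -108)
E(y) = -46 (E(y) = 44 - 90 = -46)
Y(q) = -50 (Y(q) = -(-5 + 105)/2 = -½*100 = -50)
1/(E(S) + Y((-79 - 41)*(-113 + 72))) = 1/(-46 - 50) = 1/(-96) = -1/96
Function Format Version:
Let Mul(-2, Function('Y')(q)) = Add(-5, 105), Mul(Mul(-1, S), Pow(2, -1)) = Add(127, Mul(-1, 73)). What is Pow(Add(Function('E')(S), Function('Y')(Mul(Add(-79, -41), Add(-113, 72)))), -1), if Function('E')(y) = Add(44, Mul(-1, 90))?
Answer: Rational(-1, 96) ≈ -0.010417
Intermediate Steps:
S = -108 (S = Mul(-2, Add(127, Mul(-1, 73))) = Mul(-2, Add(127, -73)) = Mul(-2, 54) = -108)
Function('E')(y) = -46 (Function('E')(y) = Add(44, -90) = -46)
Function('Y')(q) = -50 (Function('Y')(q) = Mul(Rational(-1, 2), Add(-5, 105)) = Mul(Rational(-1, 2), 100) = -50)
Pow(Add(Function('E')(S), Function('Y')(Mul(Add(-79, -41), Add(-113, 72)))), -1) = Pow(Add(-46, -50), -1) = Pow(-96, -1) = Rational(-1, 96)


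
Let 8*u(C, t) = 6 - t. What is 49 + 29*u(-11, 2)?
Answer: 127/2 ≈ 63.500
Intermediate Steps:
u(C, t) = ¾ - t/8 (u(C, t) = (6 - t)/8 = ¾ - t/8)
49 + 29*u(-11, 2) = 49 + 29*(¾ - ⅛*2) = 49 + 29*(¾ - ¼) = 49 + 29*(½) = 49 + 29/2 = 127/2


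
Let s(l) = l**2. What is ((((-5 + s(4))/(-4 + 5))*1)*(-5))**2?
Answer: 3025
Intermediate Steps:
((((-5 + s(4))/(-4 + 5))*1)*(-5))**2 = ((((-5 + 4**2)/(-4 + 5))*1)*(-5))**2 = ((((-5 + 16)/1)*1)*(-5))**2 = (((11*1)*1)*(-5))**2 = ((11*1)*(-5))**2 = (11*(-5))**2 = (-55)**2 = 3025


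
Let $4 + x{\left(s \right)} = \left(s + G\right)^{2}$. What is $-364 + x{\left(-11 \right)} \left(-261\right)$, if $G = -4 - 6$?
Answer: $-114421$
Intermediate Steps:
$G = -10$ ($G = -4 - 6 = -10$)
$x{\left(s \right)} = -4 + \left(-10 + s\right)^{2}$ ($x{\left(s \right)} = -4 + \left(s - 10\right)^{2} = -4 + \left(-10 + s\right)^{2}$)
$-364 + x{\left(-11 \right)} \left(-261\right) = -364 + \left(-4 + \left(-10 - 11\right)^{2}\right) \left(-261\right) = -364 + \left(-4 + \left(-21\right)^{2}\right) \left(-261\right) = -364 + \left(-4 + 441\right) \left(-261\right) = -364 + 437 \left(-261\right) = -364 - 114057 = -114421$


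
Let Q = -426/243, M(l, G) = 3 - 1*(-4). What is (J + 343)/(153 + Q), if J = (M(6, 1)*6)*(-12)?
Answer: -13041/12251 ≈ -1.0645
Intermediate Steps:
M(l, G) = 7 (M(l, G) = 3 + 4 = 7)
Q = -142/81 (Q = -426*1/243 = -142/81 ≈ -1.7531)
J = -504 (J = (7*6)*(-12) = 42*(-12) = -504)
(J + 343)/(153 + Q) = (-504 + 343)/(153 - 142/81) = -161/12251/81 = -161*81/12251 = -13041/12251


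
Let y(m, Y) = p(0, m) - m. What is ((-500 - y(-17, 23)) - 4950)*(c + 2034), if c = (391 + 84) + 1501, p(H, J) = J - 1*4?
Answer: -21838460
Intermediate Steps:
p(H, J) = -4 + J (p(H, J) = J - 4 = -4 + J)
y(m, Y) = -4 (y(m, Y) = (-4 + m) - m = -4)
c = 1976 (c = 475 + 1501 = 1976)
((-500 - y(-17, 23)) - 4950)*(c + 2034) = ((-500 - 1*(-4)) - 4950)*(1976 + 2034) = ((-500 + 4) - 4950)*4010 = (-496 - 4950)*4010 = -5446*4010 = -21838460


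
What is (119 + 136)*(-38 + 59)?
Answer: 5355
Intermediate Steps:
(119 + 136)*(-38 + 59) = 255*21 = 5355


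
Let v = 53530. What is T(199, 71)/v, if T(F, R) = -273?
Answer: -273/53530 ≈ -0.0050999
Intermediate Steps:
T(199, 71)/v = -273/53530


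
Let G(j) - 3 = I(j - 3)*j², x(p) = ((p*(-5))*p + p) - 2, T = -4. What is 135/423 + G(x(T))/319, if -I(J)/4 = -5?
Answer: 6957166/14993 ≈ 464.03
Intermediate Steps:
I(J) = 20 (I(J) = -4*(-5) = 20)
x(p) = -2 + p - 5*p² (x(p) = ((-5*p)*p + p) - 2 = (-5*p² + p) - 2 = (p - 5*p²) - 2 = -2 + p - 5*p²)
G(j) = 3 + 20*j²
135/423 + G(x(T))/319 = 135/423 + (3 + 20*(-2 - 4 - 5*(-4)²)²)/319 = 135*(1/423) + (3 + 20*(-2 - 4 - 5*16)²)*(1/319) = 15/47 + (3 + 20*(-2 - 4 - 80)²)*(1/319) = 15/47 + (3 + 20*(-86)²)*(1/319) = 15/47 + (3 + 20*7396)*(1/319) = 15/47 + (3 + 147920)*(1/319) = 15/47 + 147923*(1/319) = 15/47 + 147923/319 = 6957166/14993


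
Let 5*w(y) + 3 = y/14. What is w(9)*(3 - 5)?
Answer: 33/35 ≈ 0.94286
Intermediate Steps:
w(y) = -3/5 + y/70 (w(y) = -3/5 + (y/14)/5 = -3/5 + y/70)
w(9)*(3 - 5) = (-3/5 + (1/70)*9)*(3 - 5) = (-3/5 + 9/70)*(-2) = -33/70*(-2) = 33/35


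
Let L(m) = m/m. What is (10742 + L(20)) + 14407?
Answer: 25150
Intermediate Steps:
L(m) = 1
(10742 + L(20)) + 14407 = (10742 + 1) + 14407 = 10743 + 14407 = 25150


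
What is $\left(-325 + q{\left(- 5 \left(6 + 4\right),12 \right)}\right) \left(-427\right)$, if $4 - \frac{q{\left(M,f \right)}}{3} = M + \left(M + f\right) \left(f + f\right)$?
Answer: $-1098671$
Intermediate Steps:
$q{\left(M,f \right)} = 12 - 3 M - 6 f \left(M + f\right)$ ($q{\left(M,f \right)} = 12 - 3 \left(M + \left(M + f\right) \left(f + f\right)\right) = 12 - 3 \left(M + \left(M + f\right) 2 f\right) = 12 - 3 \left(M + 2 f \left(M + f\right)\right) = 12 - \left(3 M + 6 f \left(M + f\right)\right) = 12 - 3 M - 6 f \left(M + f\right)$)
$\left(-325 + q{\left(- 5 \left(6 + 4\right),12 \right)}\right) \left(-427\right) = \left(-325 - \left(-12 + 864 + 3 \left(-5\right) \left(6 + 4\right) + 6 \left(- 5 \left(6 + 4\right)\right) 12\right)\right) \left(-427\right) = \left(-325 - \left(852 + 3 \left(-5\right) 10 + 6 \left(\left(-5\right) 10\right) 12\right)\right) \left(-427\right) = \left(-325 - \left(702 - 3600\right)\right) \left(-427\right) = \left(-325 + \left(12 - 864 + 150 + 3600\right)\right) \left(-427\right) = \left(-325 + 2898\right) \left(-427\right) = 2573 \left(-427\right) = -1098671$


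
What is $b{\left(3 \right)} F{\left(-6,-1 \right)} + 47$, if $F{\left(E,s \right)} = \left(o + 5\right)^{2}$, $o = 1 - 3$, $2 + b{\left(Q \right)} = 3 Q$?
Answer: $110$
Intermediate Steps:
$b{\left(Q \right)} = -2 + 3 Q$
$o = -2$
$F{\left(E,s \right)} = 9$ ($F{\left(E,s \right)} = \left(-2 + 5\right)^{2} = 3^{2} = 9$)
$b{\left(3 \right)} F{\left(-6,-1 \right)} + 47 = \left(-2 + 3 \cdot 3\right) 9 + 47 = \left(-2 + 9\right) 9 + 47 = 7 \cdot 9 + 47 = 63 + 47 = 110$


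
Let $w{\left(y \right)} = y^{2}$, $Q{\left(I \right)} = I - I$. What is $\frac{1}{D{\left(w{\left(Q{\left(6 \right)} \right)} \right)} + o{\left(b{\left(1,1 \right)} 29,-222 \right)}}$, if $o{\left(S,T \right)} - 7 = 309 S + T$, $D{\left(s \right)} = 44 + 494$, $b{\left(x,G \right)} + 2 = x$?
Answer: $- \frac{1}{8638} \approx -0.00011577$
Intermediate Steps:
$b{\left(x,G \right)} = -2 + x$
$Q{\left(I \right)} = 0$
$D{\left(s \right)} = 538$
$o{\left(S,T \right)} = 7 + T + 309 S$ ($o{\left(S,T \right)} = 7 + \left(309 S + T\right) = 7 + \left(T + 309 S\right) = 7 + T + 309 S$)
$\frac{1}{D{\left(w{\left(Q{\left(6 \right)} \right)} \right)} + o{\left(b{\left(1,1 \right)} 29,-222 \right)}} = \frac{1}{538 + \left(7 - 222 + 309 \left(-2 + 1\right) 29\right)} = \frac{1}{538 + \left(7 - 222 + 309 \left(\left(-1\right) 29\right)\right)} = \frac{1}{538 + \left(7 - 222 + 309 \left(-29\right)\right)} = \frac{1}{538 - 9176} = \frac{1}{-8638} = - \frac{1}{8638}$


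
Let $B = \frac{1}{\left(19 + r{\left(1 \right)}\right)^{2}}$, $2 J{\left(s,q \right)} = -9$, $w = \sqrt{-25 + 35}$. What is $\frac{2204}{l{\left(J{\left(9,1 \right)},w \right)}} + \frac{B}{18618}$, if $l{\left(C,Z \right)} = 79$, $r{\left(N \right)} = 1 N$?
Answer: $\frac{16413628879}{588328800} \approx 27.899$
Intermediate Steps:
$w = \sqrt{10} \approx 3.1623$
$r{\left(N \right)} = N$
$J{\left(s,q \right)} = - \frac{9}{2}$ ($J{\left(s,q \right)} = \frac{1}{2} \left(-9\right) = - \frac{9}{2}$)
$B = \frac{1}{400}$ ($B = \frac{1}{\left(19 + 1\right)^{2}} = \frac{1}{20^{2}} = \frac{1}{400} \approx 0.0025$)
$\frac{2204}{l{\left(J{\left(9,1 \right)},w \right)}} + \frac{B}{18618} = \frac{2204}{79} + \frac{1}{400 \cdot 18618} = 2204 \cdot \frac{1}{79} + \frac{1}{400} \cdot \frac{1}{18618} = \frac{2204}{79} + \frac{1}{7447200} = \frac{16413628879}{588328800}$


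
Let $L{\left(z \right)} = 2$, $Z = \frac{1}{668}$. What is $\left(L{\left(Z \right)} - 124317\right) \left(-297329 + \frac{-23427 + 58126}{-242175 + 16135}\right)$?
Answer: $\frac{1670999511860317}{45208} \approx 3.6963 \cdot 10^{10}$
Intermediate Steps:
$Z = \frac{1}{668} \approx 0.001497$
$\left(L{\left(Z \right)} - 124317\right) \left(-297329 + \frac{-23427 + 58126}{-242175 + 16135}\right) = \left(2 - 124317\right) \left(-297329 + \frac{-23427 + 58126}{-242175 + 16135}\right) = - 124315 \left(-297329 + \frac{34699}{-226040}\right) = - 124315 \left(-297329 + 34699 \left(- \frac{1}{226040}\right)\right) = - 124315 \left(-297329 - \frac{34699}{226040}\right) = \left(-124315\right) \left(- \frac{67208281859}{226040}\right) = \frac{1670999511860317}{45208}$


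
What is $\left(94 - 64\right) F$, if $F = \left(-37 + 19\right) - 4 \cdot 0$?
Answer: $-540$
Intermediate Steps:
$F = -18$ ($F = -18 - 0 = -18 + 0 = -18$)
$\left(94 - 64\right) F = \left(94 - 64\right) \left(-18\right) = 30 \left(-18\right) = -540$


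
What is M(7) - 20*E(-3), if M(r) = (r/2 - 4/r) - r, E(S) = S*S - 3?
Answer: -1737/14 ≈ -124.07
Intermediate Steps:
E(S) = -3 + S² (E(S) = S² - 3 = -3 + S²)
M(r) = -4/r - r/2 (M(r) = (r*(½) - 4/r) - r = (r/2 - 4/r) - r = -4/r - r/2)
M(7) - 20*E(-3) = (-4/7 - ½*7) - 20*(-3 + (-3)²) = (-4*⅐ - 7/2) - 20*(-3 + 9) = (-4/7 - 7/2) - 20*6 = -57/14 - 120 = -1737/14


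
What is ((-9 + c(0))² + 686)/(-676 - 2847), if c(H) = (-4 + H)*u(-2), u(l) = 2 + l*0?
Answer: -75/271 ≈ -0.27675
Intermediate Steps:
u(l) = 2 (u(l) = 2 + 0 = 2)
c(H) = -8 + 2*H (c(H) = (-4 + H)*2 = -8 + 2*H)
((-9 + c(0))² + 686)/(-676 - 2847) = ((-9 + (-8 + 2*0))² + 686)/(-676 - 2847) = ((-9 + (-8 + 0))² + 686)/(-3523) = ((-9 - 8)² + 686)*(-1/3523) = ((-17)² + 686)*(-1/3523) = (289 + 686)*(-1/3523) = 975*(-1/3523) = -75/271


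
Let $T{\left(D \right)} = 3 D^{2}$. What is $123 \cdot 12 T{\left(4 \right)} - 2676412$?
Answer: $-2605564$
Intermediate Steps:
$123 \cdot 12 T{\left(4 \right)} - 2676412 = 123 \cdot 12 \cdot 3 \cdot 4^{2} - 2676412 = 1476 \cdot 3 \cdot 16 - 2676412 = 1476 \cdot 48 - 2676412 = 70848 - 2676412 = -2605564$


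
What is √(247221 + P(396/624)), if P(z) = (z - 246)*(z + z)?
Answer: 3*√74182610/52 ≈ 496.90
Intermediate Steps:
P(z) = 2*z*(-246 + z) (P(z) = (-246 + z)*(2*z) = 2*z*(-246 + z))
√(247221 + P(396/624)) = √(247221 + 2*(396/624)*(-246 + 396/624)) = √(247221 + 2*(396*(1/624))*(-246 + 396*(1/624))) = √(247221 + 2*(33/52)*(-246 + 33/52)) = √(247221 + 2*(33/52)*(-12759/52)) = √(247221 - 421047/1352) = √(333821745/1352) = 3*√74182610/52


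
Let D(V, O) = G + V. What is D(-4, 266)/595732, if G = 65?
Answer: 61/595732 ≈ 0.00010240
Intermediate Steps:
D(V, O) = 65 + V
D(-4, 266)/595732 = (65 - 4)/595732 = 61*(1/595732) = 61/595732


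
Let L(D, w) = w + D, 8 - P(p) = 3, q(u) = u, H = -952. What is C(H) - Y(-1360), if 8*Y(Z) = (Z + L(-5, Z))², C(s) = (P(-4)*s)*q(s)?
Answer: 28826535/8 ≈ 3.6033e+6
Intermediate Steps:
P(p) = 5 (P(p) = 8 - 1*3 = 8 - 3 = 5)
L(D, w) = D + w
C(s) = 5*s² (C(s) = (5*s)*s = 5*s²)
Y(Z) = (-5 + 2*Z)²/8 (Y(Z) = (Z + (-5 + Z))²/8 = (-5 + 2*Z)²/8)
C(H) - Y(-1360) = 5*(-952)² - (-5 + 2*(-1360))²/8 = 5*906304 - (-5 - 2720)²/8 = 4531520 - (-2725)²/8 = 4531520 - 7425625/8 = 28826535/8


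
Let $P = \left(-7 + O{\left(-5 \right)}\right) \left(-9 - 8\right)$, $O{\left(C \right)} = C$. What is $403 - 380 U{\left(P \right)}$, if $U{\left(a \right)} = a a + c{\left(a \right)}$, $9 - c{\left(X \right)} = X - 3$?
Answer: $-15740717$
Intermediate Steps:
$c{\left(X \right)} = 12 - X$ ($c{\left(X \right)} = 9 - \left(X - 3\right) = 9 - \left(-3 + X\right) = 12 - X$)
$P = 204$ ($P = \left(-7 - 5\right) \left(-9 - 8\right) = \left(-12\right) \left(-17\right) = 204$)
$U{\left(a \right)} = 12 + a^{2} - a$ ($U{\left(a \right)} = a a - \left(-12 + a\right) = a^{2} - \left(-12 + a\right) = 12 + a^{2} - a$)
$403 - 380 U{\left(P \right)} = 403 - 380 \left(12 + 204^{2} - 204\right) = 403 - 380 \left(12 + 41616 - 204\right) = 403 - 15741120 = -15740717$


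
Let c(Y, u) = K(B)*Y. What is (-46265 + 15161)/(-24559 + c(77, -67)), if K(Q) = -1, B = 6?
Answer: 2592/2053 ≈ 1.2625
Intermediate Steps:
c(Y, u) = -Y
(-46265 + 15161)/(-24559 + c(77, -67)) = (-46265 + 15161)/(-24559 - 1*77) = -31104/(-24559 - 77) = -31104/(-24636) = -31104*(-1/24636) = 2592/2053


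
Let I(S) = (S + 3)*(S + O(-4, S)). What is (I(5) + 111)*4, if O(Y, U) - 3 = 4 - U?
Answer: 668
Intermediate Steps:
O(Y, U) = 7 - U (O(Y, U) = 3 + (4 - U) = 7 - U)
I(S) = 21 + 7*S (I(S) = (S + 3)*(S + (7 - S)) = (3 + S)*7 = 21 + 7*S)
(I(5) + 111)*4 = ((21 + 7*5) + 111)*4 = ((21 + 35) + 111)*4 = (56 + 111)*4 = 167*4 = 668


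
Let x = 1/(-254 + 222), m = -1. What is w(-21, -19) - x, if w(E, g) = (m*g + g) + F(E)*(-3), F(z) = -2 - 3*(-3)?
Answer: -671/32 ≈ -20.969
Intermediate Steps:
F(z) = 7 (F(z) = -2 + 9 = 7)
w(E, g) = -21 (w(E, g) = (-g + g) + 7*(-3) = 0 - 21 = -21)
x = -1/32 (x = 1/(-32) = -1/32 ≈ -0.031250)
w(-21, -19) - x = -21 - 1*(-1/32) = -21 + 1/32 = -671/32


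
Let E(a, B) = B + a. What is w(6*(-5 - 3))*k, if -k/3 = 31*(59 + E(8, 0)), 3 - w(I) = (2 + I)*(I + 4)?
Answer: 12592851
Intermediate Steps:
w(I) = 3 - (2 + I)*(4 + I) (w(I) = 3 - (2 + I)*(I + 4) = 3 - (2 + I)*(4 + I))
k = -6231 (k = -93*(59 + (0 + 8)) = -93*(59 + 8) = -93*67 = -3*2077 = -6231)
w(6*(-5 - 3))*k = (-5 - (6*(-5 - 3))² - 36*(-5 - 3))*(-6231) = (-5 - (6*(-8))² - 36*(-8))*(-6231) = (-5 - 1*(-48)² - 6*(-48))*(-6231) = (-5 - 1*2304 + 288)*(-6231) = (-5 - 2304 + 288)*(-6231) = -2021*(-6231) = 12592851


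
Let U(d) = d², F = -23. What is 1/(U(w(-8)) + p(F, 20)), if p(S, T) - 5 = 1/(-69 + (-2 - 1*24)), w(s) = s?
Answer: 95/6554 ≈ 0.014495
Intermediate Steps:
p(S, T) = 474/95 (p(S, T) = 5 + 1/(-69 + (-2 - 1*24)) = 5 + 1/(-69 + (-2 - 24)) = 5 + 1/(-69 - 26) = 5 + 1/(-95) = 5 - 1/95 = 474/95)
1/(U(w(-8)) + p(F, 20)) = 1/((-8)² + 474/95) = 1/(64 + 474/95) = 1/(6554/95) = 95/6554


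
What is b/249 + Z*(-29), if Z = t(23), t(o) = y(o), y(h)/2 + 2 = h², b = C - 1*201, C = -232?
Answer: -7611367/249 ≈ -30568.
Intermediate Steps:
b = -433 (b = -232 - 1*201 = -232 - 201 = -433)
y(h) = -4 + 2*h²
t(o) = -4 + 2*o²
Z = 1054 (Z = -4 + 2*23² = -4 + 2*529 = -4 + 1058 = 1054)
b/249 + Z*(-29) = -433/249 + 1054*(-29) = -433*1/249 - 30566 = -433/249 - 30566 = -7611367/249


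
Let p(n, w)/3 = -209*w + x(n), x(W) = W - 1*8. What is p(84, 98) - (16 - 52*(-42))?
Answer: -63418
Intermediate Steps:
x(W) = -8 + W (x(W) = W - 8 = -8 + W)
p(n, w) = -24 - 627*w + 3*n (p(n, w) = 3*(-209*w + (-8 + n)) = 3*(-8 + n - 209*w) = -24 - 627*w + 3*n)
p(84, 98) - (16 - 52*(-42)) = (-24 - 627*98 + 3*84) - (16 - 52*(-42)) = (-24 - 61446 + 252) - (16 + 2184) = -61218 - 1*2200 = -61218 - 2200 = -63418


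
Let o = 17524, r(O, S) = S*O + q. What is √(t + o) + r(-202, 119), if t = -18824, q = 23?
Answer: -24015 + 10*I*√13 ≈ -24015.0 + 36.056*I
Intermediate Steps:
r(O, S) = 23 + O*S (r(O, S) = S*O + 23 = O*S + 23 = 23 + O*S)
√(t + o) + r(-202, 119) = √(-18824 + 17524) + (23 - 202*119) = √(-1300) + (23 - 24038) = 10*I*√13 - 24015 = -24015 + 10*I*√13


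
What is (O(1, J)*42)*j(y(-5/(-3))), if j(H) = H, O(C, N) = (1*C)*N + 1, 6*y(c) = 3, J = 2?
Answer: 63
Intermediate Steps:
y(c) = 1/2 (y(c) = (1/6)*3 = 1/2)
O(C, N) = 1 + C*N (O(C, N) = C*N + 1 = 1 + C*N)
(O(1, J)*42)*j(y(-5/(-3))) = ((1 + 1*2)*42)*(1/2) = ((1 + 2)*42)*(1/2) = (3*42)*(1/2) = 126*(1/2) = 63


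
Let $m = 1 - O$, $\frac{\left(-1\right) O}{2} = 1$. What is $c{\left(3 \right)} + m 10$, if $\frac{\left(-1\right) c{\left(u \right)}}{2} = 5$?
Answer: $20$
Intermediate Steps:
$O = -2$ ($O = \left(-2\right) 1 = -2$)
$c{\left(u \right)} = -10$ ($c{\left(u \right)} = \left(-2\right) 5 = -10$)
$m = 3$ ($m = 1 - -2 = 1 + 2 = 3$)
$c{\left(3 \right)} + m 10 = -10 + 3 \cdot 10 = -10 + 30 = 20$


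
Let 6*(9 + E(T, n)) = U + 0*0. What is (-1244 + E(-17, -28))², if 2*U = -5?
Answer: 226231681/144 ≈ 1.5711e+6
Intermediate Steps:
U = -5/2 (U = (½)*(-5) = -5/2 ≈ -2.5000)
E(T, n) = -113/12 (E(T, n) = -9 + (-5/2 + 0*0)/6 = -9 + (-5/2 + 0)/6 = -9 + (⅙)*(-5/2) = -9 - 5/12 = -113/12)
(-1244 + E(-17, -28))² = (-1244 - 113/12)² = (-15041/12)² = 226231681/144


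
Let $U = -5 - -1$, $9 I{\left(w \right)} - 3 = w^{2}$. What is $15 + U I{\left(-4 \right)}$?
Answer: $\frac{59}{9} \approx 6.5556$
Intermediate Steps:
$I{\left(w \right)} = \frac{1}{3} + \frac{w^{2}}{9}$
$U = -4$ ($U = -5 + 1 = -4$)
$15 + U I{\left(-4 \right)} = 15 - 4 \left(\frac{1}{3} + \frac{\left(-4\right)^{2}}{9}\right) = 15 - 4 \left(\frac{1}{3} + \frac{1}{9} \cdot 16\right) = 15 - 4 \left(\frac{1}{3} + \frac{16}{9}\right) = 15 - \frac{76}{9} = \frac{59}{9}$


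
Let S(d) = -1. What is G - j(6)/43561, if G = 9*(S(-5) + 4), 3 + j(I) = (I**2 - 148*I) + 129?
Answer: 1176873/43561 ≈ 27.017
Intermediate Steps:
j(I) = 126 + I**2 - 148*I (j(I) = -3 + ((I**2 - 148*I) + 129) = -3 + (129 + I**2 - 148*I) = 126 + I**2 - 148*I)
G = 27 (G = 9*(-1 + 4) = 9*3 = 27)
G - j(6)/43561 = 27 - (126 + 6**2 - 148*6)/43561 = 27 - (126 + 36 - 888)/43561 = 27 - (-726)/43561 = 27 - 1*(-726/43561) = 27 + 726/43561 = 1176873/43561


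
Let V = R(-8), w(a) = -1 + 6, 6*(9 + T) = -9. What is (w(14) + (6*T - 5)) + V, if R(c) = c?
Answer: -71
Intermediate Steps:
T = -21/2 (T = -9 + (1/6)*(-9) = -9 - 3/2 = -21/2 ≈ -10.500)
w(a) = 5
V = -8
(w(14) + (6*T - 5)) + V = (5 + (6*(-21/2) - 5)) - 8 = (5 + (-63 - 5)) - 8 = (5 - 68) - 8 = -63 - 8 = -71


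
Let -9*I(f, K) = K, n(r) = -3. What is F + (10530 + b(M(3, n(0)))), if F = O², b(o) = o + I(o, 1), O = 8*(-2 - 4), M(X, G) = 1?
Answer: 115514/9 ≈ 12835.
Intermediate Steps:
I(f, K) = -K/9
O = -48 (O = 8*(-6) = -48)
b(o) = -⅑ + o (b(o) = o - ⅑*1 = o - ⅑ = -⅑ + o)
F = 2304 (F = (-48)² = 2304)
F + (10530 + b(M(3, n(0)))) = 2304 + (10530 + (-⅑ + 1)) = 2304 + (10530 + 8/9) = 2304 + 94778/9 = 115514/9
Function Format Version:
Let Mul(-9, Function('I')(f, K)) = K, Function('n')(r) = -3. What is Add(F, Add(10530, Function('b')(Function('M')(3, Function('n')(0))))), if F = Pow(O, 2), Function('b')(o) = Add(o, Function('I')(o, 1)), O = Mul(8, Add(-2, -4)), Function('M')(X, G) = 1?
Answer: Rational(115514, 9) ≈ 12835.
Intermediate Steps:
Function('I')(f, K) = Mul(Rational(-1, 9), K)
O = -48 (O = Mul(8, -6) = -48)
Function('b')(o) = Add(Rational(-1, 9), o) (Function('b')(o) = Add(o, Mul(Rational(-1, 9), 1)) = Add(o, Rational(-1, 9)) = Add(Rational(-1, 9), o))
F = 2304 (F = Pow(-48, 2) = 2304)
Add(F, Add(10530, Function('b')(Function('M')(3, Function('n')(0))))) = Add(2304, Add(10530, Add(Rational(-1, 9), 1))) = Add(2304, Add(10530, Rational(8, 9))) = Add(2304, Rational(94778, 9)) = Rational(115514, 9)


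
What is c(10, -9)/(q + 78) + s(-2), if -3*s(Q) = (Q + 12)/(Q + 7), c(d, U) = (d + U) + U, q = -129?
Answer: -26/51 ≈ -0.50980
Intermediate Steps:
c(d, U) = d + 2*U (c(d, U) = (U + d) + U = d + 2*U)
s(Q) = -(12 + Q)/(3*(7 + Q)) (s(Q) = -(Q + 12)/(3*(Q + 7)) = -(12 + Q)/(3*(7 + Q)))
c(10, -9)/(q + 78) + s(-2) = (10 + 2*(-9))/(-129 + 78) + (-12 - 1*(-2))/(3*(7 - 2)) = (10 - 18)/(-51) + (⅓)*(-12 + 2)/5 = -8*(-1/51) + (⅓)*(⅕)*(-10) = 8/51 - ⅔ = -26/51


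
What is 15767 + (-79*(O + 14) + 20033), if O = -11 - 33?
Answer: 38170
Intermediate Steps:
O = -44
15767 + (-79*(O + 14) + 20033) = 15767 + (-79*(-44 + 14) + 20033) = 15767 + (-79*(-30) + 20033) = 15767 + (2370 + 20033) = 15767 + 22403 = 38170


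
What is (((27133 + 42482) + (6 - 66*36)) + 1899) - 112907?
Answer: -43763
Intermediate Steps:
(((27133 + 42482) + (6 - 66*36)) + 1899) - 112907 = ((69615 + (6 - 2376)) + 1899) - 112907 = ((69615 - 2370) + 1899) - 112907 = (67245 + 1899) - 112907 = 69144 - 112907 = -43763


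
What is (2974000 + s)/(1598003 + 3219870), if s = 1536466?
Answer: 4510466/4817873 ≈ 0.93619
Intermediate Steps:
(2974000 + s)/(1598003 + 3219870) = (2974000 + 1536466)/(1598003 + 3219870) = 4510466/4817873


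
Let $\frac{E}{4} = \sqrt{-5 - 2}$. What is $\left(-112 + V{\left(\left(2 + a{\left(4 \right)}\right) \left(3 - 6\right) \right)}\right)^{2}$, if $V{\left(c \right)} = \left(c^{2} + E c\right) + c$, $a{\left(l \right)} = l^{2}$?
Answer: $7235908 - 1188000 i \sqrt{7} \approx 7.2359 \cdot 10^{6} - 3.1432 \cdot 10^{6} i$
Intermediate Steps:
$E = 4 i \sqrt{7}$ ($E = 4 \sqrt{-5 - 2} = 4 \sqrt{-7} = 4 i \sqrt{7} \approx 10.583 i$)
$V{\left(c \right)} = c + c^{2} + 4 i c \sqrt{7}$ ($V{\left(c \right)} = \left(c^{2} + 4 i \sqrt{7} c\right) + c = \left(c^{2} + 4 i c \sqrt{7}\right) + c = c + c^{2} + 4 i c \sqrt{7}$)
$\left(-112 + V{\left(\left(2 + a{\left(4 \right)}\right) \left(3 - 6\right) \right)}\right)^{2} = \left(-112 + \left(2 + 4^{2}\right) \left(3 - 6\right) \left(1 + \left(2 + 4^{2}\right) \left(3 - 6\right) + 4 i \sqrt{7}\right)\right)^{2} = \left(-112 + \left(2 + 16\right) \left(-3\right) \left(1 + \left(2 + 16\right) \left(-3\right) + 4 i \sqrt{7}\right)\right)^{2} = \left(-112 + 18 \left(-3\right) \left(1 + 18 \left(-3\right) + 4 i \sqrt{7}\right)\right)^{2} = \left(-112 - 54 \left(1 - 54 + 4 i \sqrt{7}\right)\right)^{2} = \left(-112 - 54 \left(-53 + 4 i \sqrt{7}\right)\right)^{2} = \left(-112 + \left(2862 - 216 i \sqrt{7}\right)\right)^{2} = \left(2750 - 216 i \sqrt{7}\right)^{2}$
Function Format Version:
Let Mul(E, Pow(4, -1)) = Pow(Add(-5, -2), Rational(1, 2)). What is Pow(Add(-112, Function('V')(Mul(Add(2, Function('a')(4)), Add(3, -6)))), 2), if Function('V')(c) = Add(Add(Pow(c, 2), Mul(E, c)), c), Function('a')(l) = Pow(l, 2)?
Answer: Add(7235908, Mul(-1188000, I, Pow(7, Rational(1, 2)))) ≈ Add(7.2359e+6, Mul(-3.1432e+6, I))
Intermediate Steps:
E = Mul(4, I, Pow(7, Rational(1, 2))) (E = Mul(4, Pow(Add(-5, -2), Rational(1, 2))) = Mul(4, Pow(-7, Rational(1, 2))) = Mul(4, Mul(I, Pow(7, Rational(1, 2)))) = Mul(4, I, Pow(7, Rational(1, 2))) ≈ Mul(10.583, I))
Function('V')(c) = Add(c, Pow(c, 2), Mul(4, I, c, Pow(7, Rational(1, 2)))) (Function('V')(c) = Add(Add(Pow(c, 2), Mul(Mul(4, I, Pow(7, Rational(1, 2))), c)), c) = Add(Add(Pow(c, 2), Mul(4, I, c, Pow(7, Rational(1, 2)))), c) = Add(c, Pow(c, 2), Mul(4, I, c, Pow(7, Rational(1, 2)))))
Pow(Add(-112, Function('V')(Mul(Add(2, Function('a')(4)), Add(3, -6)))), 2) = Pow(Add(-112, Mul(Mul(Add(2, Pow(4, 2)), Add(3, -6)), Add(1, Mul(Add(2, Pow(4, 2)), Add(3, -6)), Mul(4, I, Pow(7, Rational(1, 2)))))), 2) = Pow(Add(-112, Mul(Mul(Add(2, 16), -3), Add(1, Mul(Add(2, 16), -3), Mul(4, I, Pow(7, Rational(1, 2)))))), 2) = Pow(Add(-112, Mul(Mul(18, -3), Add(1, Mul(18, -3), Mul(4, I, Pow(7, Rational(1, 2)))))), 2) = Pow(Add(-112, Mul(-54, Add(1, -54, Mul(4, I, Pow(7, Rational(1, 2)))))), 2) = Pow(Add(-112, Mul(-54, Add(-53, Mul(4, I, Pow(7, Rational(1, 2)))))), 2) = Pow(Add(-112, Add(2862, Mul(-216, I, Pow(7, Rational(1, 2))))), 2) = Pow(Add(2750, Mul(-216, I, Pow(7, Rational(1, 2)))), 2)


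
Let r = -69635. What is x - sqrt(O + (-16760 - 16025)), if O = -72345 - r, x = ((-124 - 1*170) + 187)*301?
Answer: -32207 - I*sqrt(35495) ≈ -32207.0 - 188.4*I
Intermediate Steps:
x = -32207 (x = ((-124 - 170) + 187)*301 = (-294 + 187)*301 = -107*301 = -32207)
O = -2710 (O = -72345 - 1*(-69635) = -72345 + 69635 = -2710)
x - sqrt(O + (-16760 - 16025)) = -32207 - sqrt(-2710 + (-16760 - 16025)) = -32207 - sqrt(-2710 - 32785) = -32207 - sqrt(-35495) = -32207 - I*sqrt(35495)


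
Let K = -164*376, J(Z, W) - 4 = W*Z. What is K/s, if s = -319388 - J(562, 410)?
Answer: 15416/137453 ≈ 0.11215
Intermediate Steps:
J(Z, W) = 4 + W*Z
K = -61664
s = -549812 (s = -319388 - (4 + 410*562) = -319388 - (4 + 230420) = -319388 - 1*230424 = -319388 - 230424 = -549812)
K/s = -61664/(-549812) = -61664*(-1/549812) = 15416/137453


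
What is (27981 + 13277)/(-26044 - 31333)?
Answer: -41258/57377 ≈ -0.71907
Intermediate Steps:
(27981 + 13277)/(-26044 - 31333) = 41258/(-57377) = 41258*(-1/57377) = -41258/57377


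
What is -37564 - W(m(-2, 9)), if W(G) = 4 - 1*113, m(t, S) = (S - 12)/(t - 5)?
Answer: -37455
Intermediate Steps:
m(t, S) = (-12 + S)/(-5 + t)
W(G) = -109 (W(G) = 4 - 113 = -109)
-37564 - W(m(-2, 9)) = -37564 - 1*(-109) = -37564 + 109 = -37455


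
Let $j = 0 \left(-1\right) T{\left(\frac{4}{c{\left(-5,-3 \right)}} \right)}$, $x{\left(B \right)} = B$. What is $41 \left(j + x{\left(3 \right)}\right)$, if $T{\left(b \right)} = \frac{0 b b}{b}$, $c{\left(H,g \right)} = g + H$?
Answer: $123$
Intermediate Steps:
$c{\left(H,g \right)} = H + g$
$T{\left(b \right)} = 0$ ($T{\left(b \right)} = \frac{0 b}{b} = \frac{0}{b} = 0$)
$j = 0$ ($j = 0 \left(-1\right) 0 = 0 \cdot 0 = 0$)
$41 \left(j + x{\left(3 \right)}\right) = 41 \left(0 + 3\right) = 41 \cdot 3 = 123$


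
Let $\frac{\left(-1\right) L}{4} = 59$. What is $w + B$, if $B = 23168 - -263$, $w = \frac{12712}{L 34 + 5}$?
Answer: $\frac{187880477}{8019} \approx 23429.0$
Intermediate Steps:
$L = -236$ ($L = \left(-4\right) 59 = -236$)
$w = - \frac{12712}{8019}$ ($w = \frac{12712}{\left(-236\right) 34 + 5} = \frac{12712}{-8024 + 5} = \frac{12712}{-8019} = 12712 \left(- \frac{1}{8019}\right) = - \frac{12712}{8019} \approx -1.5852$)
$B = 23431$ ($B = 23168 + 263 = 23431$)
$w + B = - \frac{12712}{8019} + 23431 = \frac{187880477}{8019}$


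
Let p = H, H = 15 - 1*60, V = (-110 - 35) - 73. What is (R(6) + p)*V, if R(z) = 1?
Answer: 9592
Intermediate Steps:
V = -218 (V = -145 - 73 = -218)
H = -45 (H = 15 - 60 = -45)
p = -45
(R(6) + p)*V = (1 - 45)*(-218) = -44*(-218) = 9592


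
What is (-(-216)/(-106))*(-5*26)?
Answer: 14040/53 ≈ 264.91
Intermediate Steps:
(-(-216)/(-106))*(-5*26) = -(-216)*(-1)/106*(-130) = -9*12/53*(-130) = -108/53*(-130) = 14040/53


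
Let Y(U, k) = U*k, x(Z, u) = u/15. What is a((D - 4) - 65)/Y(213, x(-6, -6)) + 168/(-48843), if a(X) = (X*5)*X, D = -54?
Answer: -2052635027/2311902 ≈ -887.86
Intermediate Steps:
x(Z, u) = u/15 (x(Z, u) = u*(1/15) = u/15)
a(X) = 5*X² (a(X) = (5*X)*X = 5*X²)
a((D - 4) - 65)/Y(213, x(-6, -6)) + 168/(-48843) = (5*((-54 - 4) - 65)²)/((213*((1/15)*(-6)))) + 168/(-48843) = (5*(-58 - 65)²)/((213*(-⅖))) + 168*(-1/48843) = (5*(-123)²)/(-426/5) - 56/16281 = (5*15129)*(-5/426) - 56/16281 = 75645*(-5/426) - 56/16281 = -126075/142 - 56/16281 = -2052635027/2311902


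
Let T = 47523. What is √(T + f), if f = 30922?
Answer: √78445 ≈ 280.08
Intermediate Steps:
√(T + f) = √(47523 + 30922) = √78445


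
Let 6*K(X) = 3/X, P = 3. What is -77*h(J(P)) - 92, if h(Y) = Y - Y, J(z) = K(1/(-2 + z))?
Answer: -92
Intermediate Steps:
K(X) = 1/(2*X) (K(X) = (3/X)/6 = 1/(2*X))
J(z) = -1 + z/2 (J(z) = 1/(2*(1/(-2 + z))) = (-2 + z)/2 = -1 + z/2)
h(Y) = 0
-77*h(J(P)) - 92 = -77*0 - 92 = 0 - 92 = -92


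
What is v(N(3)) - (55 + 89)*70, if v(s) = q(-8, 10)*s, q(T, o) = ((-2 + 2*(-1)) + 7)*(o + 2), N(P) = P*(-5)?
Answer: -10620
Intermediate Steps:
N(P) = -5*P
q(T, o) = 6 + 3*o (q(T, o) = ((-2 - 2) + 7)*(2 + o) = (-4 + 7)*(2 + o) = 3*(2 + o) = 6 + 3*o)
v(s) = 36*s (v(s) = (6 + 3*10)*s = (6 + 30)*s = 36*s)
v(N(3)) - (55 + 89)*70 = 36*(-5*3) - (55 + 89)*70 = 36*(-15) - 144*70 = -540 - 1*10080 = -540 - 10080 = -10620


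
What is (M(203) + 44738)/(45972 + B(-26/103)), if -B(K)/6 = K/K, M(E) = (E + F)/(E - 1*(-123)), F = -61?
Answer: 7292365/7492458 ≈ 0.97329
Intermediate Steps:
M(E) = (-61 + E)/(123 + E) (M(E) = (E - 61)/(E - 1*(-123)) = (-61 + E)/(E + 123) = (-61 + E)/(123 + E))
B(K) = -6 (B(K) = -6*K/K = -6*1 = -6)
(M(203) + 44738)/(45972 + B(-26/103)) = ((-61 + 203)/(123 + 203) + 44738)/(45972 - 6) = (142/326 + 44738)/45966 = ((1/326)*142 + 44738)*(1/45966) = (71/163 + 44738)*(1/45966) = (7292365/163)*(1/45966) = 7292365/7492458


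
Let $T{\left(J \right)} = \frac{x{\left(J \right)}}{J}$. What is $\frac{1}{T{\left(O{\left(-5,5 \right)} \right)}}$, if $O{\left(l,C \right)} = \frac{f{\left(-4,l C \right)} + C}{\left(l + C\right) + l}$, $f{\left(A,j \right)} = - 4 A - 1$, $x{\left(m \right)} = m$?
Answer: $1$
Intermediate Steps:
$f{\left(A,j \right)} = -1 - 4 A$
$O{\left(l,C \right)} = \frac{15 + C}{C + 2 l}$ ($O{\left(l,C \right)} = \frac{\left(-1 - -16\right) + C}{\left(l + C\right) + l} = \frac{\left(-1 + 16\right) + C}{\left(C + l\right) + l} = \frac{15 + C}{C + 2 l}$)
$T{\left(J \right)} = 1$ ($T{\left(J \right)} = \frac{J}{J} = 1$)
$\frac{1}{T{\left(O{\left(-5,5 \right)} \right)}} = 1^{-1} = 1$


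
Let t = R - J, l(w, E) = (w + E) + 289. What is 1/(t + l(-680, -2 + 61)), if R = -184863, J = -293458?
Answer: 1/108263 ≈ 9.2368e-6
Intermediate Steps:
l(w, E) = 289 + E + w (l(w, E) = (E + w) + 289 = 289 + E + w)
t = 108595 (t = -184863 - 1*(-293458) = -184863 + 293458 = 108595)
1/(t + l(-680, -2 + 61)) = 1/(108595 + (289 + (-2 + 61) - 680)) = 1/(108595 + (289 + 59 - 680)) = 1/(108595 - 332) = 1/108263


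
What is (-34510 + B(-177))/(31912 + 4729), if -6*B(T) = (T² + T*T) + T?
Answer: -89847/73282 ≈ -1.2260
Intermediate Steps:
B(T) = -T²/3 - T/6 (B(T) = -((T² + T*T) + T)/6 = -((T² + T²) + T)/6 = -(2*T² + T)/6 = -(T + 2*T²)/6 = -T²/3 - T/6)
(-34510 + B(-177))/(31912 + 4729) = (-34510 - ⅙*(-177)*(1 + 2*(-177)))/(31912 + 4729) = (-34510 - ⅙*(-177)*(1 - 354))/36641 = (-34510 - ⅙*(-177)*(-353))*(1/36641) = (-34510 - 20827/2)*(1/36641) = -89847/2*1/36641 = -89847/73282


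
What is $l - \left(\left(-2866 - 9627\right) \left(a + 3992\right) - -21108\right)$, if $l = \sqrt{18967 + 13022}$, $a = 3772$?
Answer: $96974544 + \sqrt{31989} \approx 9.6975 \cdot 10^{7}$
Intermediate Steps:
$l = \sqrt{31989} \approx 178.85$
$l - \left(\left(-2866 - 9627\right) \left(a + 3992\right) - -21108\right) = \sqrt{31989} - \left(\left(-2866 - 9627\right) \left(3772 + 3992\right) - -21108\right) = \sqrt{31989} - \left(\left(-12493\right) 7764 + 21108\right) = \sqrt{31989} - \left(-96995652 + 21108\right) = \sqrt{31989} - -96974544 = \sqrt{31989} + 96974544 = 96974544 + \sqrt{31989}$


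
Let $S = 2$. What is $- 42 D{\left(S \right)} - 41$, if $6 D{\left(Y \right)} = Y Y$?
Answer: $-69$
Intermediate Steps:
$D{\left(Y \right)} = \frac{Y^{2}}{6}$ ($D{\left(Y \right)} = \frac{Y Y}{6} = \frac{Y^{2}}{6}$)
$- 42 D{\left(S \right)} - 41 = - 42 \frac{2^{2}}{6} - 41 = - 42 \cdot \frac{1}{6} \cdot 4 - 41 = \left(-42\right) \frac{2}{3} - 41 = -28 - 41 = -69$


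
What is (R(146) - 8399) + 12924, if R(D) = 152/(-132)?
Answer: 149287/33 ≈ 4523.9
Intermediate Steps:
R(D) = -38/33 (R(D) = 152*(-1/132) = -38/33)
(R(146) - 8399) + 12924 = (-38/33 - 8399) + 12924 = -277205/33 + 12924 = 149287/33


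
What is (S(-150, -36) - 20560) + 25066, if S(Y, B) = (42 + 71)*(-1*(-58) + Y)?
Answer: -5890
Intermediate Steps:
S(Y, B) = 6554 + 113*Y (S(Y, B) = 113*(58 + Y) = 6554 + 113*Y)
(S(-150, -36) - 20560) + 25066 = ((6554 + 113*(-150)) - 20560) + 25066 = ((6554 - 16950) - 20560) + 25066 = (-10396 - 20560) + 25066 = -30956 + 25066 = -5890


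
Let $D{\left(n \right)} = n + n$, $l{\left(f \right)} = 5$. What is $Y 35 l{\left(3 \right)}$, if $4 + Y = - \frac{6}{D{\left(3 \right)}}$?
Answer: $-875$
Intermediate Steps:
$D{\left(n \right)} = 2 n$
$Y = -5$ ($Y = -4 - \frac{6}{2 \cdot 3} = -4 - \frac{6}{6} = -4 - 1 = -5$)
$Y 35 l{\left(3 \right)} = \left(-5\right) 35 \cdot 5 = \left(-175\right) 5 = -875$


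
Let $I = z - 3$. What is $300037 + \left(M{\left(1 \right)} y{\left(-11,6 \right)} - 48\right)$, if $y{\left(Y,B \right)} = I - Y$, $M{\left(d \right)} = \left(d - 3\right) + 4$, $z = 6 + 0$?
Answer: $300017$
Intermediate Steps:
$z = 6$
$I = 3$ ($I = 6 - 3 = 3$)
$M{\left(d \right)} = 1 + d$ ($M{\left(d \right)} = \left(-3 + d\right) + 4 = 1 + d$)
$y{\left(Y,B \right)} = 3 - Y$
$300037 + \left(M{\left(1 \right)} y{\left(-11,6 \right)} - 48\right) = 300037 - \left(48 - \left(1 + 1\right) \left(3 - -11\right)\right) = 300037 - \left(48 - 2 \left(3 + 11\right)\right) = 300037 + \left(2 \cdot 14 - 48\right) = 300037 + \left(28 - 48\right) = 300037 - 20 = 300017$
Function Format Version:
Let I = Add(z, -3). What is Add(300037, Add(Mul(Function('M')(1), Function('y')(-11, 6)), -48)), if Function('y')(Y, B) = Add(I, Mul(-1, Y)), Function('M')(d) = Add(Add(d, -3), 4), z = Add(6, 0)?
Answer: 300017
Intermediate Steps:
z = 6
I = 3 (I = Add(6, -3) = 3)
Function('M')(d) = Add(1, d) (Function('M')(d) = Add(Add(-3, d), 4) = Add(1, d))
Function('y')(Y, B) = Add(3, Mul(-1, Y))
Add(300037, Add(Mul(Function('M')(1), Function('y')(-11, 6)), -48)) = Add(300037, Add(Mul(Add(1, 1), Add(3, Mul(-1, -11))), -48)) = Add(300037, Add(Mul(2, Add(3, 11)), -48)) = Add(300037, Add(Mul(2, 14), -48)) = Add(300037, Add(28, -48)) = Add(300037, -20) = 300017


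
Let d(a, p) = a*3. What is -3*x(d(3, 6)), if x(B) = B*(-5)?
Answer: 135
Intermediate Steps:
d(a, p) = 3*a
x(B) = -5*B
-3*x(d(3, 6)) = -(-15)*3*3 = -(-15)*9 = -3*(-45) = 135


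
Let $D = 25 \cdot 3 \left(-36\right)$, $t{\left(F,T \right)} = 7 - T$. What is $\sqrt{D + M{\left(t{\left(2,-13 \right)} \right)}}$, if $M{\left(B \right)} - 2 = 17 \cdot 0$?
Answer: $i \sqrt{2698} \approx 51.942 i$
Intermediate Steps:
$M{\left(B \right)} = 2$ ($M{\left(B \right)} = 2 + 17 \cdot 0 = 2 + 0 = 2$)
$D = -2700$ ($D = 75 \left(-36\right) = -2700$)
$\sqrt{D + M{\left(t{\left(2,-13 \right)} \right)}} = \sqrt{-2700 + 2} = \sqrt{-2698} = i \sqrt{2698}$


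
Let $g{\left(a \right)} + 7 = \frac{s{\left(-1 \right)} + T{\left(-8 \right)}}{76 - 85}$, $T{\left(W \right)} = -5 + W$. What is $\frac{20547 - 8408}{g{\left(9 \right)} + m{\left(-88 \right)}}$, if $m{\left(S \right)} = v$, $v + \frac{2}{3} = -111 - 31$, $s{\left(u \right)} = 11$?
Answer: $- \frac{109251}{1345} \approx -81.228$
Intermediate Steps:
$v = - \frac{428}{3}$ ($v = - \frac{2}{3} - 142 = - \frac{428}{3} \approx -142.67$)
$m{\left(S \right)} = - \frac{428}{3}$
$g{\left(a \right)} = - \frac{61}{9}$ ($g{\left(a \right)} = -7 + \frac{11 - 13}{76 - 85} = -7 + \frac{11 - 13}{-9} = -7 - - \frac{2}{9} = -7 + \frac{2}{9} = - \frac{61}{9}$)
$\frac{20547 - 8408}{g{\left(9 \right)} + m{\left(-88 \right)}} = \frac{20547 - 8408}{- \frac{61}{9} - \frac{428}{3}} = \frac{12139}{- \frac{1345}{9}} = 12139 \left(- \frac{9}{1345}\right) = - \frac{109251}{1345}$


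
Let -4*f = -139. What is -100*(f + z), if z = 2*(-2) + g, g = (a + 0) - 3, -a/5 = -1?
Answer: -3275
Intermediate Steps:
f = 139/4 (f = -¼*(-139) = 139/4 ≈ 34.750)
a = 5 (a = -5*(-1) = 5)
g = 2 (g = (5 + 0) - 3 = 5 - 3 = 2)
z = -2 (z = 2*(-2) + 2 = -4 + 2 = -2)
-100*(f + z) = -100*(139/4 - 2) = -100*131/4 = -3275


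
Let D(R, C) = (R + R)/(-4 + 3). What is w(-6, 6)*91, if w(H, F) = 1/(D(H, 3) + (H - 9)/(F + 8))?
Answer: 1274/153 ≈ 8.3268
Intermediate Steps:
D(R, C) = -2*R (D(R, C) = (2*R)/(-1) = (2*R)*(-1) = -2*R)
w(H, F) = 1/(-2*H + (-9 + H)/(8 + F)) (w(H, F) = 1/(-2*H + (H - 9)/(F + 8)) = 1/(-2*H + (-9 + H)/(8 + F)))
w(-6, 6)*91 = ((8 + 6)/(-9 - 15*(-6) - 2*6*(-6)))*91 = (14/(-9 + 90 + 72))*91 = (14/153)*91 = 1274/153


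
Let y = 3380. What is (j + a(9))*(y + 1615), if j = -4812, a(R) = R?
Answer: -23990985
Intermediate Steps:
(j + a(9))*(y + 1615) = (-4812 + 9)*(3380 + 1615) = -4803*4995 = -23990985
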